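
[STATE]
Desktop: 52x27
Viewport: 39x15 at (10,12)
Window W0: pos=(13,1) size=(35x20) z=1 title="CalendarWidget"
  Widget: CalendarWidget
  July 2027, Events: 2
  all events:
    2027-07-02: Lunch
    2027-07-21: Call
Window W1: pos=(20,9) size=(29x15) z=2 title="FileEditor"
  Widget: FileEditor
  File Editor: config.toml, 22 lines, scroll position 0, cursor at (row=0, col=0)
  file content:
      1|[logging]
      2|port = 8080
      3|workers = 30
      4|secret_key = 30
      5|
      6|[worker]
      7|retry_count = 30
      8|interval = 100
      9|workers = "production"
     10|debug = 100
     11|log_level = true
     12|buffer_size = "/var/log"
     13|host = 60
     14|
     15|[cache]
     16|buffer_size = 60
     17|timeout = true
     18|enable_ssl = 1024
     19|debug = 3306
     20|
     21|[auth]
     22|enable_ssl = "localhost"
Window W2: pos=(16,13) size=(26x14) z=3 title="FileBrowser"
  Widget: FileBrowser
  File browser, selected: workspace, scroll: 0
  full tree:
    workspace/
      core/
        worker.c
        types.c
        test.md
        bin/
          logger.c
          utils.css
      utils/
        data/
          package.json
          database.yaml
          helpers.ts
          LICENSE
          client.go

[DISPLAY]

   ┃      ┃█logging]                 ▲┃
   ┃  ┏━━━━━━━━━━━━━━━━━━━━━━━━┓     █┃
   ┃  ┃ FileBrowser            ┃     ░┃
   ┃  ┠────────────────────────┨     ░┃
   ┃  ┃> [-] workspace/        ┃     ░┃
   ┃  ┃    [+] core/           ┃     ░┃
   ┃  ┃    [+] utils/          ┃     ░┃
   ┃  ┃                        ┃     ░┃
   ┗━━┃                        ┃"    ░┃
      ┃                        ┃     ░┃
      ┃                        ┃     ▼┃
      ┃                        ┃━━━━━━┛
      ┃                        ┃       
      ┃                        ┃       
      ┗━━━━━━━━━━━━━━━━━━━━━━━━┛       


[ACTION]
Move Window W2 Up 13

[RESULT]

   ┃  ┃                        ┃     ▲┃
   ┃  ┗━━━━━━━━━━━━━━━━━━━━━━━━┛     █┃
   ┃      ┃workers = 30              ░┃
   ┃      ┃secret_key = 30           ░┃
   ┃      ┃                          ░┃
   ┃      ┃[worker]                  ░┃
   ┃      ┃retry_count = 30          ░┃
   ┃      ┃interval = 100            ░┃
   ┗━━━━━━┃workers = "production"    ░┃
          ┃debug = 100               ░┃
          ┃log_level = true          ▼┃
          ┗━━━━━━━━━━━━━━━━━━━━━━━━━━━┛
                                       
                                       
                                       


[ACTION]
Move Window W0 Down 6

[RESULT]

   ┃  ┃                        ┃     ▲┃
   ┃ 5┗━━━━━━━━━━━━━━━━━━━━━━━━┛     █┃
   ┃12 13 ┃workers = 30              ░┃
   ┃19 20 ┃secret_key = 30           ░┃
   ┃26 27 ┃                          ░┃
   ┃      ┃[worker]                  ░┃
   ┃      ┃retry_count = 30          ░┃
   ┃      ┃interval = 100            ░┃
   ┃      ┃workers = "production"    ░┃
   ┃      ┃debug = 100               ░┃
   ┃      ┃log_level = true          ▼┃
   ┃      ┗━━━━━━━━━━━━━━━━━━━━━━━━━━━┛
   ┃                                 ┃ 
   ┃                                 ┃ 
   ┗━━━━━━━━━━━━━━━━━━━━━━━━━━━━━━━━━┛ 


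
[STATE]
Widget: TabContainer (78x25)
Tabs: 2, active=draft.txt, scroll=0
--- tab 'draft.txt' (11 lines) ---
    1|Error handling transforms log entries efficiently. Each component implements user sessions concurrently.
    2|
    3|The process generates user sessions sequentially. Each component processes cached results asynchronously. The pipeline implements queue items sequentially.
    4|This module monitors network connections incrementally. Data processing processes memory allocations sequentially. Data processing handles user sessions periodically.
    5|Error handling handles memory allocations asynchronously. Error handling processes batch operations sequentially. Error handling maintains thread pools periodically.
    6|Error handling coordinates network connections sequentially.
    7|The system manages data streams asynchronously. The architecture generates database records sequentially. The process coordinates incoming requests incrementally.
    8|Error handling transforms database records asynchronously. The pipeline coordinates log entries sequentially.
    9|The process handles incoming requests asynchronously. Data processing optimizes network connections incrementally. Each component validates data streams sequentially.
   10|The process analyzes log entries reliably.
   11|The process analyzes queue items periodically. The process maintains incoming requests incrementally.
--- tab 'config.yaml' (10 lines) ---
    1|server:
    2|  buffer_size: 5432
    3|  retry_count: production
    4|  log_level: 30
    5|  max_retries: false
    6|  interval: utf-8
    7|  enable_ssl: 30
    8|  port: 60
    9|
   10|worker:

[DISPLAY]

[draft.txt]│ config.yaml                                                      
──────────────────────────────────────────────────────────────────────────────
Error handling transforms log entries efficiently. Each component implements u
                                                                              
The process generates user sessions sequentially. Each component processes cac
This module monitors network connections incrementally. Data processing proces
Error handling handles memory allocations asynchronously. Error handling proce
Error handling coordinates network connections sequentially.                  
The system manages data streams asynchronously. The architecture generates dat
Error handling transforms database records asynchronously. The pipeline coordi
The process handles incoming requests asynchronously. Data processing optimize
The process analyzes log entries reliably.                                    
The process analyzes queue items periodically. The process maintains incoming 
                                                                              
                                                                              
                                                                              
                                                                              
                                                                              
                                                                              
                                                                              
                                                                              
                                                                              
                                                                              
                                                                              
                                                                              


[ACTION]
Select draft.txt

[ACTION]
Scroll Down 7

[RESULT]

[draft.txt]│ config.yaml                                                      
──────────────────────────────────────────────────────────────────────────────
Error handling transforms database records asynchronously. The pipeline coordi
The process handles incoming requests asynchronously. Data processing optimize
The process analyzes log entries reliably.                                    
The process analyzes queue items periodically. The process maintains incoming 
                                                                              
                                                                              
                                                                              
                                                                              
                                                                              
                                                                              
                                                                              
                                                                              
                                                                              
                                                                              
                                                                              
                                                                              
                                                                              
                                                                              
                                                                              
                                                                              
                                                                              
                                                                              
                                                                              


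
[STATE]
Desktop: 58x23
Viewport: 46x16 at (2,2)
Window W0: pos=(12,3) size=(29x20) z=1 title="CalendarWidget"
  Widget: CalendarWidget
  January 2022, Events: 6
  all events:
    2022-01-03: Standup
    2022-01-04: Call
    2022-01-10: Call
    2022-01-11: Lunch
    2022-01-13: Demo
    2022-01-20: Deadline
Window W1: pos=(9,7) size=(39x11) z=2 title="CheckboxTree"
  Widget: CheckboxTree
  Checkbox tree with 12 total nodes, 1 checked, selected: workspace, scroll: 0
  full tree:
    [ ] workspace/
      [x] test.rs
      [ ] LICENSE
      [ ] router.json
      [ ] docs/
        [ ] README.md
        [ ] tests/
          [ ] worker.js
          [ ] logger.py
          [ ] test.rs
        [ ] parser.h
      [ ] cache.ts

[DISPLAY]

                                              
          ┏━━━━━━━━━━━━━━━━━━━━━━━━━━━┓       
          ┃ CalendarWidget            ┃       
          ┠───────────────────────────┨       
          ┃        January 2022       ┃       
       ┏━━━━━━━━━━━━━━━━━━━━━━━━━━━━━━━━━━━━━┓
       ┃ CheckboxTree                        ┃
       ┠─────────────────────────────────────┨
       ┃>[-] workspace/                      ┃
       ┃   [x] test.rs                       ┃
       ┃   [ ] LICENSE                       ┃
       ┃   [ ] router.json                   ┃
       ┃   [ ] docs/                         ┃
       ┃     [ ] README.md                   ┃
       ┃     [ ] tests/                      ┃
       ┗━━━━━━━━━━━━━━━━━━━━━━━━━━━━━━━━━━━━━┛


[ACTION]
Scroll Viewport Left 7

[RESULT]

                                              
            ┏━━━━━━━━━━━━━━━━━━━━━━━━━━━┓     
            ┃ CalendarWidget            ┃     
            ┠───────────────────────────┨     
            ┃        January 2022       ┃     
         ┏━━━━━━━━━━━━━━━━━━━━━━━━━━━━━━━━━━━━
         ┃ CheckboxTree                       
         ┠────────────────────────────────────
         ┃>[-] workspace/                     
         ┃   [x] test.rs                      
         ┃   [ ] LICENSE                      
         ┃   [ ] router.json                  
         ┃   [ ] docs/                        
         ┃     [ ] README.md                  
         ┃     [ ] tests/                     
         ┗━━━━━━━━━━━━━━━━━━━━━━━━━━━━━━━━━━━━


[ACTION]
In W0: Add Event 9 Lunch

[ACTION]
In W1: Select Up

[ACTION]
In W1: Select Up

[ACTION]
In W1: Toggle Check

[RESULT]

                                              
            ┏━━━━━━━━━━━━━━━━━━━━━━━━━━━┓     
            ┃ CalendarWidget            ┃     
            ┠───────────────────────────┨     
            ┃        January 2022       ┃     
         ┏━━━━━━━━━━━━━━━━━━━━━━━━━━━━━━━━━━━━
         ┃ CheckboxTree                       
         ┠────────────────────────────────────
         ┃>[x] workspace/                     
         ┃   [x] test.rs                      
         ┃   [x] LICENSE                      
         ┃   [x] router.json                  
         ┃   [x] docs/                        
         ┃     [x] README.md                  
         ┃     [x] tests/                     
         ┗━━━━━━━━━━━━━━━━━━━━━━━━━━━━━━━━━━━━


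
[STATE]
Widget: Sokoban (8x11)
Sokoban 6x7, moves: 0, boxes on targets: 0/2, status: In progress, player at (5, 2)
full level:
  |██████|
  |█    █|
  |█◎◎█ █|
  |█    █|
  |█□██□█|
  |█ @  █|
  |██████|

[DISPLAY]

██████  
█    █  
█◎◎█ █  
█    █  
█□██□█  
█ @  █  
██████  
Moves: 0
        
        
        


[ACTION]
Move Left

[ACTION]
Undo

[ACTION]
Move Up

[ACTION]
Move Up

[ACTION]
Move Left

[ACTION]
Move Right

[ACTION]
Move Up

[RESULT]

██████  
█    █  
█◎◎█ █  
█    █  
█□██□█  
█ @  █  
██████  
Moves: 2
        
        
        


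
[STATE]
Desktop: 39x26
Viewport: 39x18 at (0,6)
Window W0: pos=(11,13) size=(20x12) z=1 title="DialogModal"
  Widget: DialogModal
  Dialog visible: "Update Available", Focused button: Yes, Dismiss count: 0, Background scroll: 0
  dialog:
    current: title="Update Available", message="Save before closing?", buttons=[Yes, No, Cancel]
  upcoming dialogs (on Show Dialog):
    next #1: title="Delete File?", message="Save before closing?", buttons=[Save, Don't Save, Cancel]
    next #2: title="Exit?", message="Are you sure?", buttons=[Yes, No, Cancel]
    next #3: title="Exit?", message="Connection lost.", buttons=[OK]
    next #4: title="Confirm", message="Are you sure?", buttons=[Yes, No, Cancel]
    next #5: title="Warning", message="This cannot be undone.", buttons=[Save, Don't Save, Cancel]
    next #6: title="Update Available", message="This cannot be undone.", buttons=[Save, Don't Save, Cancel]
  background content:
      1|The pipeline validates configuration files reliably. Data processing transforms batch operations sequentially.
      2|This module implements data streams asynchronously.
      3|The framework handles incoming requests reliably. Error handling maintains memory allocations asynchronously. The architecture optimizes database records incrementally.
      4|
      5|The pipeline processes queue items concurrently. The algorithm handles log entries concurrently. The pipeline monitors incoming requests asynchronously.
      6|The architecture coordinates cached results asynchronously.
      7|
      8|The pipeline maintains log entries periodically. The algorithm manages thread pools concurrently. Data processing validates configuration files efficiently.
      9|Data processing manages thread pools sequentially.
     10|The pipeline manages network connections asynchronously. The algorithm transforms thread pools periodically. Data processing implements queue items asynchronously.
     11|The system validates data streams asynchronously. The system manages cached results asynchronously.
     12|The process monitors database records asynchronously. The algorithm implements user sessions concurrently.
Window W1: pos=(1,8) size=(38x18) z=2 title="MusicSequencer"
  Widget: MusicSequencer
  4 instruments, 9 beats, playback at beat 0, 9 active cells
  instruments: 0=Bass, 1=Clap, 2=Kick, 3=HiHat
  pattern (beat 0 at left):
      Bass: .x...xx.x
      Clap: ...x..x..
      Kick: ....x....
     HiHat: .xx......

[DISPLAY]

                                       
                                       
 ┏━━━━━━━━━━━━━━━━━━━━━━━━━━━━━━━━━━━━┓
 ┃ MusicSequencer                     ┃
 ┠────────────────────────────────────┨
 ┃      ▼12345678                     ┃
 ┃  Bass·█···██·█                     ┃
 ┃  Clap···█··█··                     ┃
 ┃  Kick····█····                     ┃
 ┃ HiHat·██······                     ┃
 ┃                                    ┃
 ┃                                    ┃
 ┃                                    ┃
 ┃                                    ┃
 ┃                                    ┃
 ┃                                    ┃
 ┃                                    ┃
 ┃                                    ┃


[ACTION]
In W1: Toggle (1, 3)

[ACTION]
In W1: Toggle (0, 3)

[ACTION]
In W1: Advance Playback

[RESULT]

                                       
                                       
 ┏━━━━━━━━━━━━━━━━━━━━━━━━━━━━━━━━━━━━┓
 ┃ MusicSequencer                     ┃
 ┠────────────────────────────────────┨
 ┃      0▼2345678                     ┃
 ┃  Bass·█·█·██·█                     ┃
 ┃  Clap······█··                     ┃
 ┃  Kick····█····                     ┃
 ┃ HiHat·██······                     ┃
 ┃                                    ┃
 ┃                                    ┃
 ┃                                    ┃
 ┃                                    ┃
 ┃                                    ┃
 ┃                                    ┃
 ┃                                    ┃
 ┃                                    ┃


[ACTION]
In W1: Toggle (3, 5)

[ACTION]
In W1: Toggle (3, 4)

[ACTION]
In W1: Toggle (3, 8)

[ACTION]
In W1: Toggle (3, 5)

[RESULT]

                                       
                                       
 ┏━━━━━━━━━━━━━━━━━━━━━━━━━━━━━━━━━━━━┓
 ┃ MusicSequencer                     ┃
 ┠────────────────────────────────────┨
 ┃      0▼2345678                     ┃
 ┃  Bass·█·█·██·█                     ┃
 ┃  Clap······█··                     ┃
 ┃  Kick····█····                     ┃
 ┃ HiHat·██·█···█                     ┃
 ┃                                    ┃
 ┃                                    ┃
 ┃                                    ┃
 ┃                                    ┃
 ┃                                    ┃
 ┃                                    ┃
 ┃                                    ┃
 ┃                                    ┃


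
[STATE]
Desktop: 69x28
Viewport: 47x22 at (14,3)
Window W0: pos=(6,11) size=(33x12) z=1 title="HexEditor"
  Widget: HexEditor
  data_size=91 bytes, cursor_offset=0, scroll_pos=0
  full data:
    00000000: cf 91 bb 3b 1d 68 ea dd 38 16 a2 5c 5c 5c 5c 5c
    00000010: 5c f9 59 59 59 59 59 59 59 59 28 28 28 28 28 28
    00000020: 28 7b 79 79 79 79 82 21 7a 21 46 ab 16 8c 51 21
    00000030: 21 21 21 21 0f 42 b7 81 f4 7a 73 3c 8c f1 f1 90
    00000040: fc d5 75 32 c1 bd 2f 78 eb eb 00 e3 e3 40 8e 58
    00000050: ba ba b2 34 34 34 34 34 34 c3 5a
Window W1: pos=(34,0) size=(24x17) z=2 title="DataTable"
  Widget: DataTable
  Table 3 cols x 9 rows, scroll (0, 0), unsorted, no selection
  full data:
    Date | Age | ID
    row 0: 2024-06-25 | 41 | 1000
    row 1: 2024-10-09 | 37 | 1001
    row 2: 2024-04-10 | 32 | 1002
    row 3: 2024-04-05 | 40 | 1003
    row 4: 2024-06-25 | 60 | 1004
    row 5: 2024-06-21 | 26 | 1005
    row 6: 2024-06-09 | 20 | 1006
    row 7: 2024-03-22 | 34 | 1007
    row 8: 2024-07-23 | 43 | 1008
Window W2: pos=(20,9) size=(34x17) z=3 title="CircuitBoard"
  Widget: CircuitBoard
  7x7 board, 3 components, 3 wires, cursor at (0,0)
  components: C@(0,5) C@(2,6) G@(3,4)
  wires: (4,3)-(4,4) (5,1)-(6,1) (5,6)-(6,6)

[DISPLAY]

                    ┃Date      │Age│ID     ┃   
                    ┃──────────┼───┼────   ┃   
                    ┃2024-06-25│41 │1000   ┃   
                    ┃2024-10-09│37 │1001   ┃   
                    ┃2024-04-10│32 │1002   ┃   
                    ┃2024-04-05│40 │1003   ┃   
      ┏━━━━━━━━━━━━━━━━━━━━━━━━━━━━━━━━┓   ┃   
      ┃ CircuitBoard                   ┃   ┃   
━━━━━━┠────────────────────────────────┨   ┃   
tor   ┃   0 1 2 3 4 5 6                ┃   ┃   
──────┃0  [.]                  C       ┃   ┃   
0  CF ┃                                ┃   ┃   
0  5c ┃1                               ┃   ┃   
0  28 ┃                                ┃━━━┛   
0  21 ┃2                           C   ┃       
0  fc ┃                                ┃       
0  ba ┃3                   G           ┃       
      ┃                                ┃       
      ┃4               · ─ ·           ┃       
━━━━━━┃                                ┃       
      ┃5       ·                   ·   ┃       
      ┃        │                   │   ┃       


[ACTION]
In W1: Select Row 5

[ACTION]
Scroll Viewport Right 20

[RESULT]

            ┃Date      │Age│ID     ┃           
            ┃──────────┼───┼────   ┃           
            ┃2024-06-25│41 │1000   ┃           
            ┃2024-10-09│37 │1001   ┃           
            ┃2024-04-10│32 │1002   ┃           
            ┃2024-04-05│40 │1003   ┃           
━━━━━━━━━━━━━━━━━━━━━━━━━━━━━━━┓   ┃           
CircuitBoard                   ┃   ┃           
───────────────────────────────┨   ┃           
  0 1 2 3 4 5 6                ┃   ┃           
  [.]                  C       ┃   ┃           
                               ┃   ┃           
                               ┃   ┃           
                               ┃━━━┛           
                           C   ┃               
                               ┃               
                   G           ┃               
                               ┃               
               · ─ ·           ┃               
                               ┃               
       ·                   ·   ┃               
       │                   │   ┃               


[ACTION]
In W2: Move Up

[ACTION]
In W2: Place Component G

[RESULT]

            ┃Date      │Age│ID     ┃           
            ┃──────────┼───┼────   ┃           
            ┃2024-06-25│41 │1000   ┃           
            ┃2024-10-09│37 │1001   ┃           
            ┃2024-04-10│32 │1002   ┃           
            ┃2024-04-05│40 │1003   ┃           
━━━━━━━━━━━━━━━━━━━━━━━━━━━━━━━┓   ┃           
CircuitBoard                   ┃   ┃           
───────────────────────────────┨   ┃           
  0 1 2 3 4 5 6                ┃   ┃           
  [G]                  C       ┃   ┃           
                               ┃   ┃           
                               ┃   ┃           
                               ┃━━━┛           
                           C   ┃               
                               ┃               
                   G           ┃               
                               ┃               
               · ─ ·           ┃               
                               ┃               
       ·                   ·   ┃               
       │                   │   ┃               


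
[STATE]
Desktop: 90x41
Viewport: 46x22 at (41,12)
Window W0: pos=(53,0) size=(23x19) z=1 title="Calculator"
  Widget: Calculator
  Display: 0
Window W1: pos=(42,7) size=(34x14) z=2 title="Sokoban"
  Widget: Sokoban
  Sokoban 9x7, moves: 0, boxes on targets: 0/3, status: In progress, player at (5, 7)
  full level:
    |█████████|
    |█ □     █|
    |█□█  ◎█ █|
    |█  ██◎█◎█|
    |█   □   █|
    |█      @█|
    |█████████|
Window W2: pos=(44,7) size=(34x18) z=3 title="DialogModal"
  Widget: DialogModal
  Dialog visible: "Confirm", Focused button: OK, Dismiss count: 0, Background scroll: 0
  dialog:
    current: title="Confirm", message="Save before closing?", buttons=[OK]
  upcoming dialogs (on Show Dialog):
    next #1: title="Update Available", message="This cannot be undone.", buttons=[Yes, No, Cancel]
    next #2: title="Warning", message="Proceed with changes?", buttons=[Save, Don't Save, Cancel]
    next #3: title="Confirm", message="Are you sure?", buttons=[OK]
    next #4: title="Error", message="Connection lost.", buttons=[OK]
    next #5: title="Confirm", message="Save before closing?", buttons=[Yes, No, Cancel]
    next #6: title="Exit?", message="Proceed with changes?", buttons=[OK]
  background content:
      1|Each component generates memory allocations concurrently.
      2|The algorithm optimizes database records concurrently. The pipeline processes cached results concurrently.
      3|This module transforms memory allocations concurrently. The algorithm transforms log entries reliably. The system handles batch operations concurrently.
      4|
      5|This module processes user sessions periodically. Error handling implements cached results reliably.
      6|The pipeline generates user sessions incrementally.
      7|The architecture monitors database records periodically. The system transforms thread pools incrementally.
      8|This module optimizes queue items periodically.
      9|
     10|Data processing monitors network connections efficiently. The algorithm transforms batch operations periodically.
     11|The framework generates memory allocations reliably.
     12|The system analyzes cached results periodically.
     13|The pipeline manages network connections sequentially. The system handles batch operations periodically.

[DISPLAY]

 ┃█┃This module transforms memory al┃         
 ┃█┃                                ┃         
 ┃█┃This┌──────────────────────┐essi┃         
 ┃█┃The │       Confirm        │sess┃         
 ┃█┃The │ Save before closing? │taba┃         
 ┃M┃This│         [OK]         │item┃         
 ┃ ┃    └──────────────────────┘    ┃         
 ┃ ┃Data processing monitors network┃         
 ┗━┃The framework generates memory a┃         
   ┃The system analyzes cached resul┃         
   ┃The pipeline manages network con┃         
   ┃                                ┃         
   ┗━━━━━━━━━━━━━━━━━━━━━━━━━━━━━━━━┛         
                                              
                                              
                                              
                                              
                                              
                                              
                                              
                                              
                                              


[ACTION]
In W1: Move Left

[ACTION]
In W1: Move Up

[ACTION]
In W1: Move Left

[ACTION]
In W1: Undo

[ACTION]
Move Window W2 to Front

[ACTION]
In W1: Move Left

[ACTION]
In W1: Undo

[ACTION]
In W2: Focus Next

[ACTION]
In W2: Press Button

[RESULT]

 ┃█┃This module transforms memory al┃         
 ┃█┃                                ┃         
 ┃█┃This module processes user sessi┃         
 ┃█┃The pipeline generates user sess┃         
 ┃█┃The architecture monitors databa┃         
 ┃M┃This module optimizes queue item┃         
 ┃ ┃                                ┃         
 ┃ ┃Data processing monitors network┃         
 ┗━┃The framework generates memory a┃         
   ┃The system analyzes cached resul┃         
   ┃The pipeline manages network con┃         
   ┃                                ┃         
   ┗━━━━━━━━━━━━━━━━━━━━━━━━━━━━━━━━┛         
                                              
                                              
                                              
                                              
                                              
                                              
                                              
                                              
                                              


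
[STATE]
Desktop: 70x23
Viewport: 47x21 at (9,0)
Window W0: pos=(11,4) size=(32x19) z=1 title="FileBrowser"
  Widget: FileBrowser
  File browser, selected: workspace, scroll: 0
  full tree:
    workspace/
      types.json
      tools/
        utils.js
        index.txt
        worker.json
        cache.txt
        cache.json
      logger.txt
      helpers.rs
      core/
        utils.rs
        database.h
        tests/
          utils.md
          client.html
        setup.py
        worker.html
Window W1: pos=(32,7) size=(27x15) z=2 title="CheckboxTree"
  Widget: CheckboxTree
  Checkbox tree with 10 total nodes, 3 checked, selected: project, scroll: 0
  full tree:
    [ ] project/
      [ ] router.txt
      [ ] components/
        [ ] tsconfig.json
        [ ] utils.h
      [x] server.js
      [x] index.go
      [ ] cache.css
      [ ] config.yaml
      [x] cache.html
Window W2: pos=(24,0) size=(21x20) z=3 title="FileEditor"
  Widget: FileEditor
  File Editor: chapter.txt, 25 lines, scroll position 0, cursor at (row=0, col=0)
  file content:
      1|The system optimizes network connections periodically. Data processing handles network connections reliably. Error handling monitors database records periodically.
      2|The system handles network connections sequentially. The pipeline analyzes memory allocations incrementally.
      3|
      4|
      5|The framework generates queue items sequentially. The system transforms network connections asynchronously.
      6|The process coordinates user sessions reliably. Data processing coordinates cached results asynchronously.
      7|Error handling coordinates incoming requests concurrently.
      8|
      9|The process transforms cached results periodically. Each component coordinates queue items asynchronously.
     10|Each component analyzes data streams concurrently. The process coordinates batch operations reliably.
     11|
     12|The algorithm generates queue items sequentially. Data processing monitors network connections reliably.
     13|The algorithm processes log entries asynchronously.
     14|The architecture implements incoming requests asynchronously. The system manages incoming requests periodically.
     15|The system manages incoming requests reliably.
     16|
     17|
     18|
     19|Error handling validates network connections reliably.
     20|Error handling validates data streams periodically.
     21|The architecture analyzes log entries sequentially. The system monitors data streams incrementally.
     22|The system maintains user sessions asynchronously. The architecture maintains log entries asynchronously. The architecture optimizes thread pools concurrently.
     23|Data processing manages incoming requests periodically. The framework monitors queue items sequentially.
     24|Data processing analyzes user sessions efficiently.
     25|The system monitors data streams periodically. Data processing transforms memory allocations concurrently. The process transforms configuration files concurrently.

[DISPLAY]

               ┏━━━━━━━━━━━━━━━━━━━┓           
               ┃ FileEditor        ┃           
               ┠───────────────────┨           
               ┃█he system optimiz▲┃           
  ┏━━━━━━━━━━━━┃The system handles█┃           
  ┃ FileBrowser┃                  ░┃           
  ┠────────────┃                  ░┃           
  ┃> [-] worksp┃The framework gene░┃━━━━━━━━━━━
  ┃    types.js┃The process coordi░┃e          
  ┃    [+] tool┃Error handling coo░┃───────────
  ┃    logger.t┃                  ░┃/          
  ┃    helpers.┃The process transf░┃r.txt      
  ┃    [+] core┃Each component ana░┃nents/     
  ┃            ┃                  ░┃onfig.json 
  ┃            ┃The algorithm gene░┃ls.h       
  ┃            ┃The algorithm proc░┃r.js       
  ┃            ┃The architecture i░┃.go        
  ┃            ┃The system manages░┃.css       
  ┃            ┃                  ▼┃g.yaml     
  ┃            ┗━━━━━━━━━━━━━━━━━━━┛.html      
  ┃                    ┃                       


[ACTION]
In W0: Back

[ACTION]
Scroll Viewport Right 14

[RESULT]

 ┏━━━━━━━━━━━━━━━━━━━┓                         
 ┃ FileEditor        ┃                         
 ┠───────────────────┨                         
 ┃█he system optimiz▲┃                         
━┃The system handles█┃                         
r┃                  ░┃                         
─┃                  ░┃                         
p┃The framework gene░┃━━━━━━━━━━━━━┓           
s┃The process coordi░┃e            ┃           
l┃Error handling coo░┃─────────────┨           
t┃                  ░┃/            ┃           
.┃The process transf░┃r.txt        ┃           
e┃Each component ana░┃nents/       ┃           
 ┃                  ░┃onfig.json   ┃           
 ┃The algorithm gene░┃ls.h         ┃           
 ┃The algorithm proc░┃r.js         ┃           
 ┃The architecture i░┃.go          ┃           
 ┃The system manages░┃.css         ┃           
 ┃                  ▼┃g.yaml       ┃           
 ┗━━━━━━━━━━━━━━━━━━━┛.html        ┃           
         ┃                         ┃           


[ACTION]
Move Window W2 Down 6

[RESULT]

                                               
                                               
                                               
 ┏━━━━━━━━━━━━━━━━━━━┓                         
━┃ FileEditor        ┃                         
r┠───────────────────┨                         
─┃█he system optimiz▲┃                         
p┃The system handles█┃━━━━━━━━━━━━━┓           
s┃                  ░┃e            ┃           
l┃                  ░┃─────────────┨           
t┃The framework gene░┃/            ┃           
.┃The process coordi░┃r.txt        ┃           
e┃Error handling coo░┃nents/       ┃           
 ┃                  ░┃onfig.json   ┃           
 ┃The process transf░┃ls.h         ┃           
 ┃Each component ana░┃r.js         ┃           
 ┃                  ░┃.go          ┃           
 ┃The algorithm gene░┃.css         ┃           
 ┃The algorithm proc░┃g.yaml       ┃           
 ┃The architecture i░┃.html        ┃           
 ┃The system manages░┃             ┃           


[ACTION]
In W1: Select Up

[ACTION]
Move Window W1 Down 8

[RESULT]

                                               
                                               
                                               
 ┏━━━━━━━━━━━━━━━━━━━┓                         
━┃ FileEditor        ┃                         
r┠───────────────────┨                         
─┃█he system optimiz▲┃                         
p┃The system handles█┃                         
s┃                  ░┃━━━━━━━━━━━━━┓           
l┃                  ░┃e            ┃           
t┃The framework gene░┃─────────────┨           
.┃The process coordi░┃/            ┃           
e┃Error handling coo░┃r.txt        ┃           
 ┃                  ░┃nents/       ┃           
 ┃The process transf░┃onfig.json   ┃           
 ┃Each component ana░┃ls.h         ┃           
 ┃                  ░┃r.js         ┃           
 ┃The algorithm gene░┃.go          ┃           
 ┃The algorithm proc░┃.css         ┃           
 ┃The architecture i░┃g.yaml       ┃           
 ┃The system manages░┃.html        ┃           


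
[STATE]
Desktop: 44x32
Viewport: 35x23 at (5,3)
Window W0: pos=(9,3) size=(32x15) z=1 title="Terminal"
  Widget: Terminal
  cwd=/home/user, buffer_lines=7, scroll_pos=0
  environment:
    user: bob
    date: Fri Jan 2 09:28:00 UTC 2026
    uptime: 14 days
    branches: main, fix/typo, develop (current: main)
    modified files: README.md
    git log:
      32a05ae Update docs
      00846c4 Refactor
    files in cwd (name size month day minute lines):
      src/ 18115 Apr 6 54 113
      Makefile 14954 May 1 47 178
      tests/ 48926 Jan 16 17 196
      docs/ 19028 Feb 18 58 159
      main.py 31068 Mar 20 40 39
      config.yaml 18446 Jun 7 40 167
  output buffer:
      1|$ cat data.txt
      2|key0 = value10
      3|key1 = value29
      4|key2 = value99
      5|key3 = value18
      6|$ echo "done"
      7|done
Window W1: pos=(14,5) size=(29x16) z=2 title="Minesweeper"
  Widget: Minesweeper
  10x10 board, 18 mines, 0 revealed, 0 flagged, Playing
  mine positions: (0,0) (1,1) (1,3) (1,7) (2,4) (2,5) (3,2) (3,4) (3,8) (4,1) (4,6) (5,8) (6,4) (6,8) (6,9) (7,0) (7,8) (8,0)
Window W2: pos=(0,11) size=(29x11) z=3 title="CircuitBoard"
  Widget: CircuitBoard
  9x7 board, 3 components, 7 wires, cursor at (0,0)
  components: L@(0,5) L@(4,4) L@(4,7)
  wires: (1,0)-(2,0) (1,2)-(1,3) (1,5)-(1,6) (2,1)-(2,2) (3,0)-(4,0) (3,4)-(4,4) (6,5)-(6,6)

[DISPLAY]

    ┏━━━━━━━━━━━━━━━━━━━━━━━━━━━━━━
    ┃ Terminal                     
    ┠────┏━━━━━━━━━━━━━━━━━━━━━━━━━
    ┃$ ca┃ Minesweeper             
    ┃key0┠─────────────────────────
    ┃key1┃■■■■■■■■■■               
    ┃key2┃■■■■■■■■■■               
    ┃key3┃■■■■■■■■■■               
━━━━━━━━━━━━━━━━━━━━━━━┓           
cuitBoard              ┃           
───────────────────────┨           
 1 2 3 4 5 6 7 8       ┃           
.]                  L  ┃           
                       ┃           
·       · ─ ·       · ─┃           
│                      ┃           
·   · ─ ·              ┃           
                       ┃━━━━━━━━━━━
━━━━━━━━━━━━━━━━━━━━━━━┛           
                                   
                                   
                                   
                                   


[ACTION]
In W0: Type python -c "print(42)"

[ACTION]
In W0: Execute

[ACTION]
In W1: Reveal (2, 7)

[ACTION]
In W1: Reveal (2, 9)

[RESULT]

    ┏━━━━━━━━━━━━━━━━━━━━━━━━━━━━━━
    ┃ Terminal                     
    ┠────┏━━━━━━━━━━━━━━━━━━━━━━━━━
    ┃$ ca┃ Minesweeper             
    ┃key0┠─────────────────────────
    ┃key1┃■■■■■■■■■■               
    ┃key2┃■■■■■■■■■■               
    ┃key3┃■■■■■■■2■1               
━━━━━━━━━━━━━━━━━━━━━━━┓           
cuitBoard              ┃           
───────────────────────┨           
 1 2 3 4 5 6 7 8       ┃           
.]                  L  ┃           
                       ┃           
·       · ─ ·       · ─┃           
│                      ┃           
·   · ─ ·              ┃           
                       ┃━━━━━━━━━━━
━━━━━━━━━━━━━━━━━━━━━━━┛           
                                   
                                   
                                   
                                   


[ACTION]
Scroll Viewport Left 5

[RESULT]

         ┏━━━━━━━━━━━━━━━━━━━━━━━━━
         ┃ Terminal                
         ┠────┏━━━━━━━━━━━━━━━━━━━━
         ┃$ ca┃ Minesweeper        
         ┃key0┠────────────────────
         ┃key1┃■■■■■■■■■■          
         ┃key2┃■■■■■■■■■■          
         ┃key3┃■■■■■■■2■1          
┏━━━━━━━━━━━━━━━━━━━━━━━━━━━┓      
┃ CircuitBoard              ┃      
┠───────────────────────────┨      
┃   0 1 2 3 4 5 6 7 8       ┃      
┃0  [.]                  L  ┃      
┃                           ┃      
┃1   ·       · ─ ·       · ─┃      
┃    │                      ┃      
┃2   ·   · ─ ·              ┃      
┃                           ┃━━━━━━
┗━━━━━━━━━━━━━━━━━━━━━━━━━━━┛      
                                   
                                   
                                   
                                   
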